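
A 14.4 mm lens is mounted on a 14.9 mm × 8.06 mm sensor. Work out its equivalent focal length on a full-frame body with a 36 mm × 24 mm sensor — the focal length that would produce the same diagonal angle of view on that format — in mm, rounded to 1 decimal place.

Sensor diagonal = √(14.9² + 8.06²) = √286.9736 ≈ 16.9403 mm.
Sensor diagonal = √(36² + 24²) = √1872.0000 ≈ 43.2666 mm.
Equal angle of view means equal diagonal/f ratio, so f₂ = f₁ · (diagonal₂/diagonal₁) = 14.4 × 43.2666/16.9403.
f₂ = 14.4 × 2.55407 ≈ 36.779 mm.

36.8 mm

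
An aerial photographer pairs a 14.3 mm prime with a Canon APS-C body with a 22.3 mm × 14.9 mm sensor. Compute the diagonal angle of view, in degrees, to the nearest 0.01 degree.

Sensor diagonal = √(22.3² + 14.9²) = √719.3000 ≈ 26.8198 mm.
Angle of view α = 2·arctan(d/2f) with d = 26.8198 mm and f = 14.3 mm.
d/2f = 0.93775; arctan(0.93775) ≈ 43.1601°, so α ≈ 86.3203°.

86.32°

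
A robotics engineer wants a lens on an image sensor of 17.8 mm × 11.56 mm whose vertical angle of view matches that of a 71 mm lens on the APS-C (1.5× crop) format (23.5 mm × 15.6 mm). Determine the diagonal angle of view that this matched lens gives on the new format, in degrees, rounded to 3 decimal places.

Equal vertical AOV ⇒ f₂ = f₁ · 11.56/15.6 = 71 × 0.74103 ≈ 52.6128 mm.
Sensor diagonal = √(17.8² + 11.56²) = √450.4736 ≈ 21.2244 mm.
Diagonal AOV on the new format = 2·arctan(21.2244 / (2 × 52.6128)) = 2·arctan(0.20170) ≈ 22.8075°.

22.807°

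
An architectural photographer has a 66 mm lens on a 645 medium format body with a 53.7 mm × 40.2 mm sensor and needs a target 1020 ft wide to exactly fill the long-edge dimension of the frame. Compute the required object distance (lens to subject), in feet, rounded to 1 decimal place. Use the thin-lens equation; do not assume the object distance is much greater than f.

W: 1020 ft × 304.8 mm/ft = 310895.99 mm.
Magnification m = w/W = dᵢ/dₒ; combined with 1/f = 1/dₒ + 1/dᵢ this gives dₒ = f·(1 + W/w).
dₒ = 66 mm × (1 + 310896/53.7) = 66 × 5790.4970 ≈ 382172.803 mm = 382172.803/304.8 ft = 1253.85 ft.

1253.8 ft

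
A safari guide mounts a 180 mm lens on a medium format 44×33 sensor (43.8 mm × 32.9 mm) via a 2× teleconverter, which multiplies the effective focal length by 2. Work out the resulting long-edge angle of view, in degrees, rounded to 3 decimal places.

6.962°

Effective focal length f = 180 × 2 = 360 mm.
α = 2·arctan(43.8 / (2 × 360)) = 2·arctan(0.06083) ≈ 6.9624°.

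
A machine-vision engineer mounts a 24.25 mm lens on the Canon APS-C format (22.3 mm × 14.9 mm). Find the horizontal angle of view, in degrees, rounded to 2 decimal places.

49.39°

Angle of view α = 2·arctan(w/2f) with w = 22.3 mm and f = 24.25 mm.
w/2f = 0.45979; arctan(0.45979) ≈ 24.6927°, so α ≈ 49.3854°.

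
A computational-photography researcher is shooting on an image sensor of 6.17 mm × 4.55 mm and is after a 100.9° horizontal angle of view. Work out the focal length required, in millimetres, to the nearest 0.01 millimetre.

2.55 mm

From α = 2·arctan(w/2f) we get f = w / (2·tan(α/2)).
With w = 6.17 mm and α/2 = 50.45°, tan(α/2) ≈ 1.21094, so f ≈ 6.17 / 2.42188 ≈ 2.5476 mm.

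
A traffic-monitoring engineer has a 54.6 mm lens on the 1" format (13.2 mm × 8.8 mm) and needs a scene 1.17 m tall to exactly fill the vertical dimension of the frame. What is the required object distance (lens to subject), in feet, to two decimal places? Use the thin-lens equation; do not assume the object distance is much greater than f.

W: 1.17 m = 1170 mm.
Magnification m = h/W = dᵢ/dₒ; combined with 1/f = 1/dₒ + 1/dᵢ this gives dₒ = f·(1 + W/h).
dₒ = 54.6 mm × (1 + 1170/8.8) = 54.6 × 133.9545 ≈ 7313.918 mm = 7313.918/304.8 ft = 23.9958 ft.

24.00 ft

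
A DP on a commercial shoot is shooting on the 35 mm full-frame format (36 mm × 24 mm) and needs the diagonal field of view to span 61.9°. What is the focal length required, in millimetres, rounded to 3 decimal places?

36.075 mm

Sensor diagonal = √(36² + 24²) = √1872.0000 ≈ 43.2666 mm.
From α = 2·arctan(d/2f) we get f = d / (2·tan(α/2)).
With d = 43.2666 mm and α/2 = 30.95°, tan(α/2) ≈ 0.59967, so f ≈ 43.2666 / 1.19935 ≈ 36.0751 mm.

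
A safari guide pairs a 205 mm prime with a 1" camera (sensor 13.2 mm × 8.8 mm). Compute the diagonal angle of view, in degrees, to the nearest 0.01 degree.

Sensor diagonal = √(13.2² + 8.8²) = √251.6800 ≈ 15.8644 mm.
Angle of view α = 2·arctan(d/2f) with d = 15.8644 mm and f = 205 mm.
d/2f = 0.03869; arctan(0.03869) ≈ 2.2159°, so α ≈ 4.4318°.

4.43°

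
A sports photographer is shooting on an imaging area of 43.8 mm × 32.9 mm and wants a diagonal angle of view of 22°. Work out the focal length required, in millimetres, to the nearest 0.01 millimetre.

Sensor diagonal = √(43.8² + 32.9²) = √3000.8500 ≈ 54.7800 mm.
From α = 2·arctan(d/2f) we get f = d / (2·tan(α/2)).
With d = 54.7800 mm and α/2 = 11°, tan(α/2) ≈ 0.19438, so f ≈ 54.7800 / 0.38876 ≈ 140.9094 mm.

140.91 mm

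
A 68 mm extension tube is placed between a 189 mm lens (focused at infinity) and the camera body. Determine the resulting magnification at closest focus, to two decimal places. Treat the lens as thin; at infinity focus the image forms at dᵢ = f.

The tube moves the image plane from f to f + e, so dᵢ = 189 + 68 = 257 mm. Focus is achieved when 1/f = 1/dₒ + 1/dᵢ, giving dₒ = 1/(1/f − 1/(f+e)).
Magnification m = dᵢ/dₒ = (f+e)·(1/f − 1/(f+e)) = e/f = 68/189 ≈ 0.3598.

0.36×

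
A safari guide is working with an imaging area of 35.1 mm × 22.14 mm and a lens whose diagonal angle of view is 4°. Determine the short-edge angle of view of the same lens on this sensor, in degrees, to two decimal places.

2.13°

Sensor diagonal = √(35.1² + 22.14²) = √1722.1896 ≈ 41.4993 mm.
From the diagonal AOV: f = 41.4993 / (2·tan(2°)) = 41.4993 / 0.06984 ≈ 594.1918 mm.
Short-edge AOV = 2·arctan(22.14 / (2 × 594.1918)) = 2·arctan(0.01863) ≈ 2.1346°.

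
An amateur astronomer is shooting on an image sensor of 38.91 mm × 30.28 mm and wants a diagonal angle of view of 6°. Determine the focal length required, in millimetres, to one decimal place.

470.4 mm

Sensor diagonal = √(38.91² + 30.28²) = √2430.8665 ≈ 49.3038 mm.
From α = 2·arctan(d/2f) we get f = d / (2·tan(α/2)).
With d = 49.3038 mm and α/2 = 3°, tan(α/2) ≈ 0.05241, so f ≈ 49.3038 / 0.10482 ≈ 470.3864 mm.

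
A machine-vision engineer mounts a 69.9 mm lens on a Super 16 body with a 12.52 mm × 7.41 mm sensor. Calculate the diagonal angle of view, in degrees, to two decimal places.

Sensor diagonal = √(12.52² + 7.41²) = √211.6585 ≈ 14.5485 mm.
Angle of view α = 2·arctan(d/2f) with d = 14.5485 mm and f = 69.9 mm.
d/2f = 0.10407; arctan(0.10407) ≈ 5.9412°, so α ≈ 11.8824°.

11.88°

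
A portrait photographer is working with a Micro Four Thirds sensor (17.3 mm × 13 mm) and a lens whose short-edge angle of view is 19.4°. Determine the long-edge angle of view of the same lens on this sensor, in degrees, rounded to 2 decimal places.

25.63°

From the short-edge AOV: f = 13 / (2·tan(9.7°)) = 13 / 0.34187 ≈ 38.0266 mm.
Long-edge AOV = 2·arctan(17.3 / (2 × 38.0266)) = 2·arctan(0.22747) ≈ 25.6303°.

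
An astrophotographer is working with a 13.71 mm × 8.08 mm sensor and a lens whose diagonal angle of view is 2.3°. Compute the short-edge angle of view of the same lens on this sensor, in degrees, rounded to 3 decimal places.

1.168°

Sensor diagonal = √(13.71² + 8.08²) = √253.2505 ≈ 15.9138 mm.
From the diagonal AOV: f = 15.9138 / (2·tan(1.15°)) = 15.9138 / 0.04015 ≈ 396.3799 mm.
Short-edge AOV = 2·arctan(8.08 / (2 × 396.3799)) = 2·arctan(0.01019) ≈ 1.1679°.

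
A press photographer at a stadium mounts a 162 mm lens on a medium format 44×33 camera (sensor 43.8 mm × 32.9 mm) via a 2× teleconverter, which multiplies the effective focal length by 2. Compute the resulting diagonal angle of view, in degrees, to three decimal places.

Effective focal length f = 162 × 2 = 324 mm.
Sensor diagonal = √(43.8² + 32.9²) = √3000.8500 ≈ 54.7800 mm.
α = 2·arctan(54.780 / (2 × 324)) = 2·arctan(0.08454) ≈ 9.6643°.

9.664°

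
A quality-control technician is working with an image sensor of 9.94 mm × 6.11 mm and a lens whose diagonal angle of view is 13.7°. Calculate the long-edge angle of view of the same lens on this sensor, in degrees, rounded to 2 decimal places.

11.69°

Sensor diagonal = √(9.94² + 6.11²) = √136.1357 ≈ 11.6677 mm.
From the diagonal AOV: f = 11.6677 / (2·tan(6.85°)) = 11.6677 / 0.24026 ≈ 48.5637 mm.
Long-edge AOV = 2·arctan(9.94 / (2 × 48.5637)) = 2·arctan(0.10234) ≈ 11.6866°.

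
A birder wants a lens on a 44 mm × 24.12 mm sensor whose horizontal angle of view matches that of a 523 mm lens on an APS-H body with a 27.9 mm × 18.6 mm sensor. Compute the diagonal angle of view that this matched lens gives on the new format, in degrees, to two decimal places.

3.48°

Equal horizontal AOV ⇒ f₂ = f₁ · 44/27.9 = 523 × 1.57706 ≈ 824.8029 mm.
Sensor diagonal = √(44² + 24.12²) = √2517.7744 ≈ 50.1774 mm.
Diagonal AOV on the new format = 2·arctan(50.1774 / (2 × 824.8029)) = 2·arctan(0.03042) ≈ 3.4846°.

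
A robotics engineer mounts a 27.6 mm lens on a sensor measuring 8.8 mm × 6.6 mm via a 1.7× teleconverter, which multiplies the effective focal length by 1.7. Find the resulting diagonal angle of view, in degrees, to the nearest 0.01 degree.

13.37°

Effective focal length f = 27.6 × 1.7 = 46.92 mm.
Sensor diagonal = √(8.8² + 6.6²) = √121.0000 ≈ 11.0000 mm.
α = 2·arctan(11.000 / (2 × 46.92)) = 2·arctan(0.11722) ≈ 13.3715°.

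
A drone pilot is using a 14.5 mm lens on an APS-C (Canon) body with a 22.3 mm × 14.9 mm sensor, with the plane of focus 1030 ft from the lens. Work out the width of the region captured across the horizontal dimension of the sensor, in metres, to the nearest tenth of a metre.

482.8 m

dₒ: 1030 ft × 304.8 mm/ft = 313943.99 mm.
Similar triangles through the lens centre give W/dₒ = w/dᵢ; with 1/f = 1/dₒ + 1/dᵢ this gives W = w·(dₒ − f)/f.
W = 22.3 mm × (313944 − 14.5) / 14.5 = 22.3 × 21650.3097 ≈ 482801.905 mm = 482.802 m.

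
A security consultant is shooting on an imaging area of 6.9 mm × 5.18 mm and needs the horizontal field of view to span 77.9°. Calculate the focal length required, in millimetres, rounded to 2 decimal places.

4.27 mm

From α = 2·arctan(w/2f) we get f = w / (2·tan(α/2)).
With w = 6.9 mm and α/2 = 38.95°, tan(α/2) ≈ 0.80834, so f ≈ 6.9 / 1.61668 ≈ 4.2680 mm.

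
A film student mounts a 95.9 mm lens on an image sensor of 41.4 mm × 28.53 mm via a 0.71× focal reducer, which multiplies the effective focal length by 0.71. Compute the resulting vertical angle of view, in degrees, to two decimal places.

23.67°

Effective focal length f = 95.9 × 0.71 = 68.089 mm.
α = 2·arctan(28.53 / (2 × 68.089)) = 2·arctan(0.20951) ≈ 23.6652°.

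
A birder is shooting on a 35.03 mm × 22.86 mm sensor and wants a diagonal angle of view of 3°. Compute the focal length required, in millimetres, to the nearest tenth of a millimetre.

798.7 mm

Sensor diagonal = √(35.03² + 22.86²) = √1749.6805 ≈ 41.8292 mm.
From α = 2·arctan(d/2f) we get f = d / (2·tan(α/2)).
With d = 41.8292 mm and α/2 = 1.5°, tan(α/2) ≈ 0.02619, so f ≈ 41.8292 / 0.05237 ≈ 798.6960 mm.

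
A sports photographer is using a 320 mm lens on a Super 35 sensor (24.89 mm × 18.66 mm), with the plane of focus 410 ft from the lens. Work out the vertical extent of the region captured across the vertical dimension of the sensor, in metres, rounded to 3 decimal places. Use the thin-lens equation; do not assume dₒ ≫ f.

7.269 m

dₒ: 410 ft × 304.8 mm/ft = 124968.00 mm.
Similar triangles through the lens centre give W/dₒ = h/dᵢ; with 1/f = 1/dₒ + 1/dᵢ this gives W = h·(dₒ − f)/f.
W = 18.66 mm × (124968 − 320) / 320 = 18.66 × 389.5250 ≈ 7268.536 mm = 7.26854 m.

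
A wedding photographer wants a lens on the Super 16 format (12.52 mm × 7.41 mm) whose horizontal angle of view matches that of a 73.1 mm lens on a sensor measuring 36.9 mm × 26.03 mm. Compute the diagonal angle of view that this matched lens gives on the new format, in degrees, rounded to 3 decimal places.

32.691°

Equal horizontal AOV ⇒ f₂ = f₁ · 12.52/36.9 = 73.1 × 0.33930 ≈ 24.8025 mm.
Sensor diagonal = √(12.52² + 7.41²) = √211.6585 ≈ 14.5485 mm.
Diagonal AOV on the new format = 2·arctan(14.5485 / (2 × 24.8025)) = 2·arctan(0.29329) ≈ 32.6914°.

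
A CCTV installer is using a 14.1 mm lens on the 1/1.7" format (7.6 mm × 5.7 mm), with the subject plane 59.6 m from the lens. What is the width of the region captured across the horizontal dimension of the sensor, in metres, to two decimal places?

32.12 m

dₒ: 59.6 m = 59600 mm.
Similar triangles through the lens centre give W/dₒ = w/dᵢ; with 1/f = 1/dₒ + 1/dᵢ this gives W = w·(dₒ − f)/f.
W = 7.6 mm × (59600 − 14.1) / 14.1 = 7.6 × 4225.9504 ≈ 32117.223 mm = 32.1172 m.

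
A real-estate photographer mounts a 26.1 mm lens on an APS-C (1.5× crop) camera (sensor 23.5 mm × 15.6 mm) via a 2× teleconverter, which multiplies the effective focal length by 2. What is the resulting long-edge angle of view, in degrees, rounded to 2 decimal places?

25.37°

Effective focal length f = 26.1 × 2 = 52.2 mm.
α = 2·arctan(23.5 / (2 × 52.2)) = 2·arctan(0.22510) ≈ 25.3712°.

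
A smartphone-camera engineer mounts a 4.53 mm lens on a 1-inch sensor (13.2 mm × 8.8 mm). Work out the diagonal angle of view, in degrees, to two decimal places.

Sensor diagonal = √(13.2² + 8.8²) = √251.6800 ≈ 15.8644 mm.
Angle of view α = 2·arctan(d/2f) with d = 15.8644 mm and f = 4.53 mm.
d/2f = 1.75104; arctan(1.75104) ≈ 60.2698°, so α ≈ 120.5396°.

120.54°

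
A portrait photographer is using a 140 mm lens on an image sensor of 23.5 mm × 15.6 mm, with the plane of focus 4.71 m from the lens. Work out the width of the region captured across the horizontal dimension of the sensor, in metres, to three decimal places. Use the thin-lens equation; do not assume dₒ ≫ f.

dₒ: 4.71 m = 4710 mm.
Similar triangles through the lens centre give W/dₒ = w/dᵢ; with 1/f = 1/dₒ + 1/dᵢ this gives W = w·(dₒ − f)/f.
W = 23.5 mm × (4710 − 140) / 140 = 23.5 × 32.6429 ≈ 767.107 mm = 0.767107 m.

0.767 m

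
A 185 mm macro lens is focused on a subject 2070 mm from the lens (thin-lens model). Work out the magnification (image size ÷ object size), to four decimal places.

Thin lens: 1/f = 1/dₒ + 1/dᵢ → 1/dᵢ = 1/185 − 1/2070 = 0.0049223 mm⁻¹, so dᵢ ≈ 203.1565 mm.
Magnification m = dᵢ/dₒ = 203.1565/2070 ≈ 0.09814.

0.0981×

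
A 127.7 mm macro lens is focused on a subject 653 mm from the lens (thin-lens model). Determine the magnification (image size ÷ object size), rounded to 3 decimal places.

0.243×

Thin lens: 1/f = 1/dₒ + 1/dᵢ → 1/dᵢ = 1/127.7 − 1/653 = 0.0062995 mm⁻¹, so dᵢ ≈ 158.7438 mm.
Magnification m = dᵢ/dₒ = 158.7438/653 ≈ 0.24310.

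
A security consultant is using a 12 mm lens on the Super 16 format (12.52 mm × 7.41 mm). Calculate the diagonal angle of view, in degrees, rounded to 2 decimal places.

Sensor diagonal = √(12.52² + 7.41²) = √211.6585 ≈ 14.5485 mm.
Angle of view α = 2·arctan(d/2f) with d = 14.5485 mm and f = 12 mm.
d/2f = 0.60619; arctan(0.60619) ≈ 31.2237°, so α ≈ 62.4474°.

62.45°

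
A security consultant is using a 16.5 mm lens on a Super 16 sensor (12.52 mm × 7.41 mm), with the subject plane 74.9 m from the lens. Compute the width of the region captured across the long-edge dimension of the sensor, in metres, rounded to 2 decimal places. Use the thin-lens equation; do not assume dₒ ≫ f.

dₒ: 74.9 m = 74900 mm.
Similar triangles through the lens centre give W/dₒ = w/dᵢ; with 1/f = 1/dₒ + 1/dᵢ this gives W = w·(dₒ − f)/f.
W = 12.52 mm × (74900 − 16.5) / 16.5 = 12.52 × 4538.3939 ≈ 56820.692 mm = 56.8207 m.

56.82 m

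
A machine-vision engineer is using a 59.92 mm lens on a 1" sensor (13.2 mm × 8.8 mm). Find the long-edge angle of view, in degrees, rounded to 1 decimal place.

12.6°

Angle of view α = 2·arctan(w/2f) with w = 13.2 mm and f = 59.92 mm.
w/2f = 0.11015; arctan(0.11015) ≈ 6.2856°, so α ≈ 12.5712°.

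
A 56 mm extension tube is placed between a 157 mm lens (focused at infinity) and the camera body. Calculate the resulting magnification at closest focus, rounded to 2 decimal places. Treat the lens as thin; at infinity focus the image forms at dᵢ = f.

0.36×

The tube moves the image plane from f to f + e, so dᵢ = 157 + 56 = 213 mm. Focus is achieved when 1/f = 1/dₒ + 1/dᵢ, giving dₒ = 1/(1/f − 1/(f+e)).
Magnification m = dᵢ/dₒ = (f+e)·(1/f − 1/(f+e)) = e/f = 56/157 ≈ 0.3567.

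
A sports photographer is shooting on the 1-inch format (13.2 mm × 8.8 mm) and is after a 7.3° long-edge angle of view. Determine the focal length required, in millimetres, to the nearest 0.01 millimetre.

From α = 2·arctan(w/2f) we get f = w / (2·tan(α/2)).
With w = 13.2 mm and α/2 = 3.65°, tan(α/2) ≈ 0.06379, so f ≈ 13.2 / 0.12758 ≈ 103.4631 mm.

103.46 mm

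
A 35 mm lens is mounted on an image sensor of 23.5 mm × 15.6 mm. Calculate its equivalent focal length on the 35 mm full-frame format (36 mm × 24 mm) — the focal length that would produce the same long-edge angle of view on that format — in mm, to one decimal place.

Equal angle of view means equal width/f ratio, so f₂ = f₁ · (width₂/width₁) = 35 × 36/23.5.
f₂ = 35 × 1.53191 ≈ 53.617 mm.

53.6 mm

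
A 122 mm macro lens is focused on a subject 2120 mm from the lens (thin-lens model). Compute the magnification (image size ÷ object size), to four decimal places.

Thin lens: 1/f = 1/dₒ + 1/dᵢ → 1/dᵢ = 1/122 − 1/2120 = 0.0077250 mm⁻¹, so dᵢ ≈ 129.4494 mm.
Magnification m = dᵢ/dₒ = 129.4494/2120 ≈ 0.06106.

0.0611×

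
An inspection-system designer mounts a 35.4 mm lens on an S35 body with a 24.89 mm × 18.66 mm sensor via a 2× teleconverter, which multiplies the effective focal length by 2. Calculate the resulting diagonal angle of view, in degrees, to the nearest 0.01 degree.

24.78°

Effective focal length f = 35.4 × 2 = 70.8 mm.
Sensor diagonal = √(24.89² + 18.66²) = √967.7077 ≈ 31.1080 mm.
α = 2·arctan(31.108 / (2 × 70.8)) = 2·arctan(0.21969) ≈ 24.7809°.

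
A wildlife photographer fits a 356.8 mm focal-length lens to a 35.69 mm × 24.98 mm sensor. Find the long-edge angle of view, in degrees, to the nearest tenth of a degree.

Angle of view α = 2·arctan(w/2f) with w = 35.69 mm and f = 356.8 mm.
w/2f = 0.05001; arctan(0.05001) ≈ 2.8632°, so α ≈ 5.7264°.

5.7°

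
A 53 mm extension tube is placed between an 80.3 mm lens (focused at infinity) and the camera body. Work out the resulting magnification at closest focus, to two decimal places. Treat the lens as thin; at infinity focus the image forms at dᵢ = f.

0.66×

The tube moves the image plane from f to f + e, so dᵢ = 80.3 + 53 = 133.3 mm. Focus is achieved when 1/f = 1/dₒ + 1/dᵢ, giving dₒ = 1/(1/f − 1/(f+e)).
Magnification m = dᵢ/dₒ = (f+e)·(1/f − 1/(f+e)) = e/f = 53/80.3 ≈ 0.6600.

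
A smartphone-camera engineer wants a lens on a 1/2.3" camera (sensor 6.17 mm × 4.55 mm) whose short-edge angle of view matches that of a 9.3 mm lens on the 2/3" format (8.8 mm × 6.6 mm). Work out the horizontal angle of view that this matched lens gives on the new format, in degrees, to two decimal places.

51.39°

Equal short-edge AOV ⇒ f₂ = f₁ · 4.55/6.6 = 9.3 × 0.68939 ≈ 6.4114 mm.
Horizontal AOV on the new format = 2·arctan(6.17 / (2 × 6.4114)) = 2·arctan(0.48118) ≈ 51.3916°.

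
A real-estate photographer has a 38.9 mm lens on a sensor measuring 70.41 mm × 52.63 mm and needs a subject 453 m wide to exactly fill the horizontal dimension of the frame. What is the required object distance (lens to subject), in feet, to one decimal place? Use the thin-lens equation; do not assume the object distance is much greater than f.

W: 453 m = 453000 mm.
Magnification m = w/W = dᵢ/dₒ; combined with 1/f = 1/dₒ + 1/dᵢ this gives dₒ = f·(1 + W/w).
dₒ = 38.9 mm × (1 + 453000/70.41) = 38.9 × 6434.7452 ≈ 250311.589 mm = 250311.589/304.8 ft = 821.232 ft.

821.2 ft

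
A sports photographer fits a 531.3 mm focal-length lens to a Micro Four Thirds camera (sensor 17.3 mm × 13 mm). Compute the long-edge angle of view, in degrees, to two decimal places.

1.87°

Angle of view α = 2·arctan(w/2f) with w = 17.3 mm and f = 531.3 mm.
w/2f = 0.01628; arctan(0.01628) ≈ 0.9327°, so α ≈ 1.8655°.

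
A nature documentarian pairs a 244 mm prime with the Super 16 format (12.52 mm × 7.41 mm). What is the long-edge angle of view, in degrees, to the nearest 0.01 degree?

2.94°

Angle of view α = 2·arctan(w/2f) with w = 12.52 mm and f = 244 mm.
w/2f = 0.02566; arctan(0.02566) ≈ 1.4696°, so α ≈ 2.9393°.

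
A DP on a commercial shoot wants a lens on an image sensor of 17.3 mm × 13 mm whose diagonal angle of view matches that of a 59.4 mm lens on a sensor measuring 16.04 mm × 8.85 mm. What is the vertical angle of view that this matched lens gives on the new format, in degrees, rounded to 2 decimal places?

10.59°

Sensor diagonal = √(16.04² + 8.85²) = √335.6041 ≈ 18.3195 mm.
Sensor diagonal = √(17.3² + 13²) = √468.2900 ≈ 21.6400 mm.
Equal diagonal AOV ⇒ f₂ = f₁ · 21.6400/18.3195 = 59.4 × 1.18126 ≈ 70.1666 mm.
Vertical AOV on the new format = 2·arctan(13 / (2 × 70.1666)) = 2·arctan(0.09264) ≈ 10.5852°.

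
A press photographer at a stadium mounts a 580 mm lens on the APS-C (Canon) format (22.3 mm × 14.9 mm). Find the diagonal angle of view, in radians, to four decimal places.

Sensor diagonal = √(22.3² + 14.9²) = √719.3000 ≈ 26.8198 mm.
Angle of view α = 2·arctan(d/2f) with d = 26.8198 mm and f = 580 mm.
d/2f = 0.02312; arctan(0.02312) ≈ 0.0231 rad, so α ≈ 0.0462 rad.

0.0462 rad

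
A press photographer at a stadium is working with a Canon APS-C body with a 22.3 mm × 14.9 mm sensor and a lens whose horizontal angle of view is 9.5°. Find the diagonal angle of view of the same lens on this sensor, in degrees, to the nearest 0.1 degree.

11.4°

From the horizontal AOV: f = 22.3 / (2·tan(4.75°)) = 22.3 / 0.16619 ≈ 134.1860 mm.
Sensor diagonal = √(22.3² + 14.9²) = √719.3000 ≈ 26.8198 mm.
Diagonal AOV = 2·arctan(26.8198 / (2 × 134.1860)) = 2·arctan(0.09994) ≈ 11.4138°.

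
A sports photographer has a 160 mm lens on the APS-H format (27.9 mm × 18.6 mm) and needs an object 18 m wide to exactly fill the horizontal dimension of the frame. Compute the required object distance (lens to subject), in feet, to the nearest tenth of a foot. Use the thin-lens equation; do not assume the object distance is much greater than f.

W: 18 m = 18000 mm.
Magnification m = w/W = dᵢ/dₒ; combined with 1/f = 1/dₒ + 1/dᵢ this gives dₒ = f·(1 + W/w).
dₒ = 160 mm × (1 + 18000/27.9) = 160 × 646.1613 ≈ 103385.806 mm = 103385.806/304.8 ft = 339.192 ft.

339.2 ft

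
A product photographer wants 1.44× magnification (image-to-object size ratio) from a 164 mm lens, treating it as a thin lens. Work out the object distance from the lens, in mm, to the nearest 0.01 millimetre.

277.89 mm

With m = dᵢ/dₒ and 1/f = 1/dₒ + 1/dᵢ, substituting dᵢ = m·dₒ gives 1/f = (1 + 1/m)/dₒ, hence dₒ = f·(1 + 1/m).
dₒ = 164 × (1 + 1/1.44) = 164 × 1.69444 ≈ 277.889 mm.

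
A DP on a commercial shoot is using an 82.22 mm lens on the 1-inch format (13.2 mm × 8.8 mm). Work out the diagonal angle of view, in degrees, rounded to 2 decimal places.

Sensor diagonal = √(13.2² + 8.8²) = √251.6800 ≈ 15.8644 mm.
Angle of view α = 2·arctan(d/2f) with d = 15.8644 mm and f = 82.22 mm.
d/2f = 0.09648; arctan(0.09648) ≈ 5.5106°, so α ≈ 11.0212°.

11.02°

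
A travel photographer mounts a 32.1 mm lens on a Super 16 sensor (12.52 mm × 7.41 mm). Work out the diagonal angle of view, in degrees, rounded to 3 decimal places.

25.537°

Sensor diagonal = √(12.52² + 7.41²) = √211.6585 ≈ 14.5485 mm.
Angle of view α = 2·arctan(d/2f) with d = 14.5485 mm and f = 32.1 mm.
d/2f = 0.22661; arctan(0.22661) ≈ 12.7683°, so α ≈ 25.5365°.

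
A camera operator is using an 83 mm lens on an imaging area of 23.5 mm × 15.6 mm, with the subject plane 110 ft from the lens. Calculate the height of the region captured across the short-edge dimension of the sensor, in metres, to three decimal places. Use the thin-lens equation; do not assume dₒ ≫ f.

6.286 m

dₒ: 110 ft × 304.8 mm/ft = 33528.00 mm.
Similar triangles through the lens centre give W/dₒ = h/dᵢ; with 1/f = 1/dₒ + 1/dᵢ this gives W = h·(dₒ − f)/f.
W = 15.6 mm × (33528 − 83) / 83 = 15.6 × 402.9518 ≈ 6286.048 mm = 6.28605 m.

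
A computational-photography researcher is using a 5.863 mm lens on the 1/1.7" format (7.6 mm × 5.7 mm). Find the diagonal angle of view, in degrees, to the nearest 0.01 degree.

Sensor diagonal = √(7.6² + 5.7²) = √90.2500 ≈ 9.5000 mm.
Angle of view α = 2·arctan(d/2f) with d = 9.5000 mm and f = 5.863 mm.
d/2f = 0.81017; arctan(0.81017) ≈ 39.0132°, so α ≈ 78.0264°.

78.03°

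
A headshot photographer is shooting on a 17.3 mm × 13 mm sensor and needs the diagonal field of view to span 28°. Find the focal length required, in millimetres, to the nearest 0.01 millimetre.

Sensor diagonal = √(17.3² + 13²) = √468.2900 ≈ 21.6400 mm.
From α = 2·arctan(d/2f) we get f = d / (2·tan(α/2)).
With d = 21.6400 mm and α/2 = 14°, tan(α/2) ≈ 0.24933, so f ≈ 21.6400 / 0.49866 ≈ 43.3967 mm.

43.40 mm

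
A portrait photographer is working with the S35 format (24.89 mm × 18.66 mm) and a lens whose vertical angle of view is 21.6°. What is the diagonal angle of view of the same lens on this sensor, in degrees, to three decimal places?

35.283°

From the vertical AOV: f = 18.66 / (2·tan(10.8°)) = 18.66 / 0.38152 ≈ 48.9096 mm.
Sensor diagonal = √(24.89² + 18.66²) = √967.7077 ≈ 31.1080 mm.
Diagonal AOV = 2·arctan(31.1080 / (2 × 48.9096)) = 2·arctan(0.31802) ≈ 35.2829°.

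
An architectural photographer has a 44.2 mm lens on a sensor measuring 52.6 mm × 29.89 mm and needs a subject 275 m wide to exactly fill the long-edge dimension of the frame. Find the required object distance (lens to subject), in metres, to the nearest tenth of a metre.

231.1 m

W: 275 m = 275000 mm.
Magnification m = w/W = dᵢ/dₒ; combined with 1/f = 1/dₒ + 1/dᵢ this gives dₒ = f·(1 + W/w).
dₒ = 44.2 mm × (1 + 275000/52.6) = 44.2 × 5229.1369 ≈ 231127.850 mm = 231.128 m.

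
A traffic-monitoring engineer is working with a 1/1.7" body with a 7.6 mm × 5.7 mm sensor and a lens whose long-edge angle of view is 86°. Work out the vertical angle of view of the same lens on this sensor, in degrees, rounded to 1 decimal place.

From the long-edge AOV: f = 7.6 / (2·tan(43°)) = 7.6 / 1.86503 ≈ 4.0750 mm.
Vertical AOV = 2·arctan(5.7 / (2 × 4.0750)) = 2·arctan(0.69939) ≈ 69.9368°.

69.9°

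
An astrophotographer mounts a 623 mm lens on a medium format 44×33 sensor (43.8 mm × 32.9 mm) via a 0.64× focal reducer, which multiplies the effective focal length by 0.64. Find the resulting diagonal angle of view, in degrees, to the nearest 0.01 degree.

Effective focal length f = 623 × 0.64 = 398.72 mm.
Sensor diagonal = √(43.8² + 32.9²) = √3000.8500 ≈ 54.7800 mm.
α = 2·arctan(54.780 / (2 × 398.72)) = 2·arctan(0.06869) ≈ 7.8595°.

7.86°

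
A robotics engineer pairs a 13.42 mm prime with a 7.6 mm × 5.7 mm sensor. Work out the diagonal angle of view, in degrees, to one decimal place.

Sensor diagonal = √(7.6² + 5.7²) = √90.2500 ≈ 9.5000 mm.
Angle of view α = 2·arctan(d/2f) with d = 9.5000 mm and f = 13.42 mm.
d/2f = 0.35395; arctan(0.35395) ≈ 19.4914°, so α ≈ 38.9828°.

39.0°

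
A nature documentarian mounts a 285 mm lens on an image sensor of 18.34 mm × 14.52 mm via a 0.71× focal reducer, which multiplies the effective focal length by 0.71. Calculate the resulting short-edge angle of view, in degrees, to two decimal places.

Effective focal length f = 285 × 0.71 = 202.35 mm.
α = 2·arctan(14.52 / (2 × 202.35)) = 2·arctan(0.03588) ≈ 4.1096°.

4.11°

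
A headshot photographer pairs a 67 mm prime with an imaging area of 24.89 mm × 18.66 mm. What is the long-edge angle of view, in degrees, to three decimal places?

Angle of view α = 2·arctan(w/2f) with w = 24.89 mm and f = 67 mm.
w/2f = 0.18575; arctan(0.18575) ≈ 10.5226°, so α ≈ 21.0451°.

21.045°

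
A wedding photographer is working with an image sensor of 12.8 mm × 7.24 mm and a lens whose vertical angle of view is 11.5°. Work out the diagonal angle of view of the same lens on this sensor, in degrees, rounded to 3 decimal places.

23.118°

From the vertical AOV: f = 7.24 / (2·tan(5.75°)) = 7.24 / 0.20139 ≈ 35.9503 mm.
Sensor diagonal = √(12.8² + 7.24²) = √216.2576 ≈ 14.7057 mm.
Diagonal AOV = 2·arctan(14.7057 / (2 × 35.9503)) = 2·arctan(0.20453) ≈ 23.1184°.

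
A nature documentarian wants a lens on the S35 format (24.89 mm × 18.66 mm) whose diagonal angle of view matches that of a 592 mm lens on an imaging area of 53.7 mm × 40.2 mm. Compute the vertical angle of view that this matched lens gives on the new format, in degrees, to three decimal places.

Sensor diagonal = √(53.7² + 40.2²) = √4499.7300 ≈ 67.0800 mm.
Sensor diagonal = √(24.89² + 18.66²) = √967.7077 ≈ 31.1080 mm.
Equal diagonal AOV ⇒ f₂ = f₁ · 31.1080/67.0800 = 592 × 0.46374 ≈ 274.5368 mm.
Vertical AOV on the new format = 2·arctan(18.66 / (2 × 274.5368)) = 2·arctan(0.03398) ≈ 3.8928°.

3.893°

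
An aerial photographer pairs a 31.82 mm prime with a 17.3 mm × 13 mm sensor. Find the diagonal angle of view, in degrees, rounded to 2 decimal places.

Sensor diagonal = √(17.3² + 13²) = √468.2900 ≈ 21.6400 mm.
Angle of view α = 2·arctan(d/2f) with d = 21.6400 mm and f = 31.82 mm.
d/2f = 0.34004; arctan(0.34004) ≈ 18.7800°, so α ≈ 37.5600°.

37.56°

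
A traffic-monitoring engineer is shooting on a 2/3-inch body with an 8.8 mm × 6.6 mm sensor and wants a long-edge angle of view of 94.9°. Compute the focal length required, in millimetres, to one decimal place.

4.0 mm

From α = 2·arctan(w/2f) we get f = w / (2·tan(α/2)).
With w = 8.8 mm and α/2 = 47.45°, tan(α/2) ≈ 1.08940, so f ≈ 8.8 / 2.17880 ≈ 4.0389 mm.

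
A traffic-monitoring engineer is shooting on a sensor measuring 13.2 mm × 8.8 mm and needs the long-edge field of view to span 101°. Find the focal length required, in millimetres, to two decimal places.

5.44 mm

From α = 2·arctan(w/2f) we get f = w / (2·tan(α/2)).
With w = 13.2 mm and α/2 = 50.5°, tan(α/2) ≈ 1.21310, so f ≈ 13.2 / 2.42619 ≈ 5.4406 mm.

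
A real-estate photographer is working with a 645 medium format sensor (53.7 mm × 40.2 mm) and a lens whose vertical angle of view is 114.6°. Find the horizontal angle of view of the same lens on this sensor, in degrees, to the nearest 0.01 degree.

From the vertical AOV: f = 40.2 / (2·tan(57.3°)) = 40.2 / 3.11532 ≈ 12.9040 mm.
Horizontal AOV = 2·arctan(53.7 / (2 × 12.9040)) = 2·arctan(2.08075) ≈ 128.6626°.

128.66°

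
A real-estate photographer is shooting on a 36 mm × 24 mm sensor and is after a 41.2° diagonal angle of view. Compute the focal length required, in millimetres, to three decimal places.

57.554 mm

Sensor diagonal = √(36² + 24²) = √1872.0000 ≈ 43.2666 mm.
From α = 2·arctan(d/2f) we get f = d / (2·tan(α/2)).
With d = 43.2666 mm and α/2 = 20.6°, tan(α/2) ≈ 0.37588, so f ≈ 43.2666 / 0.75175 ≈ 57.5545 mm.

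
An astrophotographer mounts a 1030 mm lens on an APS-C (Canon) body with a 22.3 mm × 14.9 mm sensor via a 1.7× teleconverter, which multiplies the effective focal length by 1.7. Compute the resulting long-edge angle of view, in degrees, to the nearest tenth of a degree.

Effective focal length f = 1030 × 1.7 = 1751 mm.
α = 2·arctan(22.3 / (2 × 1751)) = 2·arctan(0.00637) ≈ 0.7297°.

0.7°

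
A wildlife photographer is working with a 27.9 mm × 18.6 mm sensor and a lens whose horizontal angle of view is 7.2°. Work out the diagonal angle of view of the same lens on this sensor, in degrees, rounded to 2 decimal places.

From the horizontal AOV: f = 27.9 / (2·tan(3.6°)) = 27.9 / 0.12583 ≈ 221.7289 mm.
Sensor diagonal = √(27.9² + 18.6²) = √1124.3700 ≈ 33.5316 mm.
Diagonal AOV = 2·arctan(33.5316 / (2 × 221.7289)) = 2·arctan(0.07561) ≈ 8.6483°.

8.65°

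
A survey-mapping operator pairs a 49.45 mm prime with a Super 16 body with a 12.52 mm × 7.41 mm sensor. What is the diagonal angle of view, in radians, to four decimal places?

0.2921 rad

Sensor diagonal = √(12.52² + 7.41²) = √211.6585 ≈ 14.5485 mm.
Angle of view α = 2·arctan(d/2f) with d = 14.5485 mm and f = 49.45 mm.
d/2f = 0.14710; arctan(0.14710) ≈ 0.1461 rad, so α ≈ 0.2921 rad.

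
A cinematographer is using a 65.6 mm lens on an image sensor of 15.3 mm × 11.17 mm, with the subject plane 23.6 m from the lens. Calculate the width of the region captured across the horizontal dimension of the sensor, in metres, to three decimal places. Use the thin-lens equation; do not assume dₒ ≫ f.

dₒ: 23.6 m = 23600 mm.
Similar triangles through the lens centre give W/dₒ = w/dᵢ; with 1/f = 1/dₒ + 1/dᵢ this gives W = w·(dₒ − f)/f.
W = 15.3 mm × (23600 − 65.6) / 65.6 = 15.3 × 358.7561 ≈ 5488.968 mm = 5.48897 m.

5.489 m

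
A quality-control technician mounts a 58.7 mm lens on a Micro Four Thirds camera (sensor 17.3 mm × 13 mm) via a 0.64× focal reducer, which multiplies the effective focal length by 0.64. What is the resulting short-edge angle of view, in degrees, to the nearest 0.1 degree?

19.6°

Effective focal length f = 58.7 × 0.64 = 37.568 mm.
α = 2·arctan(13 / (2 × 37.568)) = 2·arctan(0.17302) ≈ 19.6322°.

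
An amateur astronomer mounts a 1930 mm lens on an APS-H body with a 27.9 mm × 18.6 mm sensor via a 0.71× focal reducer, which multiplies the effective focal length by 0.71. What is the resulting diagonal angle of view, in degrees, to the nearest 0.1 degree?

Effective focal length f = 1930 × 0.71 = 1370.3 mm.
Sensor diagonal = √(27.9² + 18.6²) = √1124.3700 ≈ 33.5316 mm.
α = 2·arctan(33.532 / (2 × 1370.3)) = 2·arctan(0.01224) ≈ 1.4020°.

1.4°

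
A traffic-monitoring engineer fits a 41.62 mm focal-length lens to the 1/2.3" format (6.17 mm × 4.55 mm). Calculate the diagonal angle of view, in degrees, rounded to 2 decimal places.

Sensor diagonal = √(6.17² + 4.55²) = √58.7714 ≈ 7.6663 mm.
Angle of view α = 2·arctan(d/2f) with d = 7.6663 mm and f = 41.62 mm.
d/2f = 0.09210; arctan(0.09210) ≈ 5.2620°, so α ≈ 10.5240°.

10.52°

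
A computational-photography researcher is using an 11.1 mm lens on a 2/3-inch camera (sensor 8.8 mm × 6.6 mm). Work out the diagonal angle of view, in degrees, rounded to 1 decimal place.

52.7°

Sensor diagonal = √(8.8² + 6.6²) = √121.0000 ≈ 11.0000 mm.
Angle of view α = 2·arctan(d/2f) with d = 11.0000 mm and f = 11.1 mm.
d/2f = 0.49550; arctan(0.49550) ≈ 26.3582°, so α ≈ 52.7164°.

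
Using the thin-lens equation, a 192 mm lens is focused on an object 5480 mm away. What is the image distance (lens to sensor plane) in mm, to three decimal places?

198.971 mm

1/dᵢ = 1/f − 1/dₒ = 1/192 − 1/5480 = 0.0050259 mm⁻¹.
dᵢ = 1/0.0050259 ≈ 198.9713 mm.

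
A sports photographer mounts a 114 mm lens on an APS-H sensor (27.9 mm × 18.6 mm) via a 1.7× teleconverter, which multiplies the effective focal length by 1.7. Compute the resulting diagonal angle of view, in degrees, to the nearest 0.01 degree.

Effective focal length f = 114 × 1.7 = 193.8 mm.
Sensor diagonal = √(27.9² + 18.6²) = √1124.3700 ≈ 33.5316 mm.
α = 2·arctan(33.532 / (2 × 193.8)) = 2·arctan(0.08651) ≈ 9.8888°.

9.89°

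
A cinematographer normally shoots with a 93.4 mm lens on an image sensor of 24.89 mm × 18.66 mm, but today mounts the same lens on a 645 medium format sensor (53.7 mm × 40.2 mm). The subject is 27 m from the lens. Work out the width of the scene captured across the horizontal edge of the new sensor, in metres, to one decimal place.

15.5 m

The focal length stays 93.4 mm; the relevant sensor dimension is now w = 53.7 mm. Object distance dₒ = 27 m = 27000 mm.
Thin-lens field width W = w·(dₒ − f)/f = 53.7 × (27000 − 93.4)/93.4 ≈ 15469.855 mm = 15.4699 m.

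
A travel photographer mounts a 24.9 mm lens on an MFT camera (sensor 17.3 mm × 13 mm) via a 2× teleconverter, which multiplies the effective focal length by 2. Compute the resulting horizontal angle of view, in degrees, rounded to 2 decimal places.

19.71°

Effective focal length f = 24.9 × 2 = 49.8 mm.
α = 2·arctan(17.3 / (2 × 49.8)) = 2·arctan(0.17369) ≈ 19.7073°.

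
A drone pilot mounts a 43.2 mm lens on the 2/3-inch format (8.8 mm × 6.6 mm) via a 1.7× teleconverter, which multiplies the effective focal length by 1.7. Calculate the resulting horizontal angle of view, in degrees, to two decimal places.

Effective focal length f = 43.2 × 1.7 = 73.44 mm.
α = 2·arctan(8.8 / (2 × 73.44)) = 2·arctan(0.05991) ≈ 6.8573°.

6.86°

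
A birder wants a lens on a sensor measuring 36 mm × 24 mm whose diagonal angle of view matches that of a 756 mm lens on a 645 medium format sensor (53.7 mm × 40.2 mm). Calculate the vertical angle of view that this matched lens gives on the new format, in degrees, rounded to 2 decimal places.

Sensor diagonal = √(53.7² + 40.2²) = √4499.7300 ≈ 67.0800 mm.
Sensor diagonal = √(36² + 24²) = √1872.0000 ≈ 43.2666 mm.
Equal diagonal AOV ⇒ f₂ = f₁ · 43.2666/67.0800 = 756 × 0.64500 ≈ 487.6200 mm.
Vertical AOV on the new format = 2·arctan(24 / (2 × 487.6200)) = 2·arctan(0.02461) ≈ 2.8195°.

2.82°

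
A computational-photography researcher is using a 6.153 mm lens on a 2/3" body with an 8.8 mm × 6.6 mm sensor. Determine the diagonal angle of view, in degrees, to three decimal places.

83.585°

Sensor diagonal = √(8.8² + 6.6²) = √121.0000 ≈ 11.0000 mm.
Angle of view α = 2·arctan(d/2f) with d = 11.0000 mm and f = 6.153 mm.
d/2f = 0.89387; arctan(0.89387) ≈ 41.7927°, so α ≈ 83.5853°.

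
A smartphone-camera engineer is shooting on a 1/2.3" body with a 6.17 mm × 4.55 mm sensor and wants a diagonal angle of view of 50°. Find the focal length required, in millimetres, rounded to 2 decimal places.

Sensor diagonal = √(6.17² + 4.55²) = √58.7714 ≈ 7.6663 mm.
From α = 2·arctan(d/2f) we get f = d / (2·tan(α/2)).
With d = 7.6663 mm and α/2 = 25°, tan(α/2) ≈ 0.46631, so f ≈ 7.6663 / 0.93262 ≈ 8.2202 mm.

8.22 mm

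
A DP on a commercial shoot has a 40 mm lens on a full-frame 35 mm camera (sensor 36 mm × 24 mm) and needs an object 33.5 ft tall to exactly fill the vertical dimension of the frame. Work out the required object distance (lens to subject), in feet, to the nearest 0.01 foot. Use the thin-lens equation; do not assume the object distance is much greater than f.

55.96 ft

W: 33.5 ft × 304.8 mm/ft = 10210.80 mm.
Magnification m = h/W = dᵢ/dₒ; combined with 1/f = 1/dₒ + 1/dᵢ this gives dₒ = f·(1 + W/h).
dₒ = 40 mm × (1 + 10210.8/24) = 40 × 426.4500 ≈ 17057.999 mm = 17057.999/304.8 ft = 55.9646 ft.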